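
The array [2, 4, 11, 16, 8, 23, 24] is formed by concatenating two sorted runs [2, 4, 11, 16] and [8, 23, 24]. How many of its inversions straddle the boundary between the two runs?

Cross-inversions: 2

For each element r of the right run, count left-run elements greater than r:
r = 8: 11, 16 → 2
r = 23: none → 0
r = 24: none → 0
Cross-inversions: 2 + 0 + 0 = 2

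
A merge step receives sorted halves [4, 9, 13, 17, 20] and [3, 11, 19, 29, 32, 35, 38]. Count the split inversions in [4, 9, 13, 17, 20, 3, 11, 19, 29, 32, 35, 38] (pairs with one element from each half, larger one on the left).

Take each right-half value and tally the left-half values above it:
r = 3: 4, 9, 13, 17, 20 → 5
r = 11: 13, 17, 20 → 3
r = 19: 20 → 1
r = 29: none → 0
r = 32: none → 0
r = 35: none → 0
r = 38: none → 0
Cross-inversions: 5 + 3 + 1 + 0 + 0 + 0 + 0 = 9

9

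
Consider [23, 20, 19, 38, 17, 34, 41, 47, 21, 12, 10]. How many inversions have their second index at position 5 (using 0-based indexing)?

The element at index 5 is 34.
Elements before it: 23, 20, 19, 38, 17
Those larger than 34: 38

1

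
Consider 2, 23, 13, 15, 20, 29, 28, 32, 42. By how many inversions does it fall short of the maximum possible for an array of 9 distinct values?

32

Maximum inversions for 9 distinct elements is C(9, 2) = 9·8/2 = 36.
Current inversions — for each element, count later smaller elements:
2: 0
23: 3
13: 0
15: 0
20: 0
29: 1
28: 0
32: 0
42: 0
Current total: 0 + 3 + 0 + 0 + 0 + 1 + 0 + 0 + 0 = 4
Shortfall: 36 − 4 = 32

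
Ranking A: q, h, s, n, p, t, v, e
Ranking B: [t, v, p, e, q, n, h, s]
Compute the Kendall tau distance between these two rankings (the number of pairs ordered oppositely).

20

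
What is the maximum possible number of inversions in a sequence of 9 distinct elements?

A reversed (strictly descending) arrangement makes every pair an inversion, giving C(9, 2) inversions.
C(9, 2) = 9·8/2 = 36

36 inversions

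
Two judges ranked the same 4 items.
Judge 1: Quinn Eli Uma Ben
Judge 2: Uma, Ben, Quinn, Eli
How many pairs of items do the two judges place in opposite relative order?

4 discordant pairs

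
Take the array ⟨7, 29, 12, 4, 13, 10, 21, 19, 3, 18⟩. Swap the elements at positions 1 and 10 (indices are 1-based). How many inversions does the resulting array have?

29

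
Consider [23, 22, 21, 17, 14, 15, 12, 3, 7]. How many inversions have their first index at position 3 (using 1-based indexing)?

6

The element at index 3 is 21.
Elements after it: 17, 14, 15, 12, 3, 7
Those smaller than 21: 17, 14, 15, 12, 3, 7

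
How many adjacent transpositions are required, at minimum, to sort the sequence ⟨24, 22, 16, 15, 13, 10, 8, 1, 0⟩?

Minimum adjacent swaps = number of inversions (each swap of adjacent out-of-order elements removes one inversion and no swap can remove more).
Count inversions — for each element, later elements that are smaller:
24: 22, 16, 15, 13, 10, 8, 1, 0 → 8
22: 16, 15, 13, 10, 8, 1, 0 → 7
16: 15, 13, 10, 8, 1, 0 → 6
15: 13, 10, 8, 1, 0 → 5
13: 10, 8, 1, 0 → 4
10: 8, 1, 0 → 3
8: 1, 0 → 2
1: 0 → 1
0: none → 0
Total inversions: 8 + 7 + 6 + 5 + 4 + 3 + 2 + 1 + 0 = 36

There are 36 swaps.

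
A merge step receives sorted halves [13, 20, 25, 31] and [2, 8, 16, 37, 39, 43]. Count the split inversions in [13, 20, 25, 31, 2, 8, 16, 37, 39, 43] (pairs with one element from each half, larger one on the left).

11 split inversions

For each element r of the right run, count left-run elements greater than r:
r = 2: 13, 20, 25, 31 → 4
r = 8: 13, 20, 25, 31 → 4
r = 16: 20, 25, 31 → 3
r = 37: none → 0
r = 39: none → 0
r = 43: none → 0
Cross-inversions: 4 + 4 + 3 + 0 + 0 + 0 = 11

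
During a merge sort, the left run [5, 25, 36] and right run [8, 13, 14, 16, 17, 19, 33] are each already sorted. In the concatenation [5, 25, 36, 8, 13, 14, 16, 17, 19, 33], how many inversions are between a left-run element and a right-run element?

For each element r of the right run, count left-run elements greater than r:
r = 8: 25, 36 → 2
r = 13: 25, 36 → 2
r = 14: 25, 36 → 2
r = 16: 25, 36 → 2
r = 17: 25, 36 → 2
r = 19: 25, 36 → 2
r = 33: 36 → 1
Cross-inversions: 2 + 2 + 2 + 2 + 2 + 2 + 1 = 13

13 split inversions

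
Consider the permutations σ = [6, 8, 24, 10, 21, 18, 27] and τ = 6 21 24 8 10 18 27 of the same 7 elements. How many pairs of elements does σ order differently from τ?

Assign each item its position (1..7) in the first ordering, then rewrite the second ordering as that position sequence:
positions: 6→1, 8→2, 24→3, 10→4, 21→5, 18→6, 27→7
second ordering as positions: [1, 5, 3, 2, 4, 6, 7]
Discordant pairs = inversions in this position sequence.
1: 0
5: 3, 2, 4 → 3
3: 2 → 1
2: 0
4: 0
6: 0
7: 0
Total: 0 + 3 + 1 + 0 + 0 + 0 + 0 = 4

4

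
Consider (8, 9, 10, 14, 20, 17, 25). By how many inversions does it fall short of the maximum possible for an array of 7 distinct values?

Maximum inversions for 7 distinct elements is C(7, 2) = 7·6/2 = 21.
Current inversions — for each element, count later smaller elements:
8: 0
9: 0
10: 0
14: 0
20: 1
17: 0
25: 0
Current total: 0 + 0 + 0 + 0 + 1 + 0 + 0 = 1
Shortfall: 21 − 1 = 20

20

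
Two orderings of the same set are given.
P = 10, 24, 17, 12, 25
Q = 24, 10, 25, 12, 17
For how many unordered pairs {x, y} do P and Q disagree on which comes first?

Assign each item its position (1..5) in the first ordering, then rewrite the second ordering as that position sequence:
positions: 10→1, 24→2, 17→3, 12→4, 25→5
second ordering as positions: [2, 1, 5, 4, 3]
Discordant pairs = inversions in this position sequence.
2: 1 → 1
1: 0
5: 4, 3 → 2
4: 3 → 1
3: 0
Total: 1 + 0 + 2 + 1 + 0 = 4

4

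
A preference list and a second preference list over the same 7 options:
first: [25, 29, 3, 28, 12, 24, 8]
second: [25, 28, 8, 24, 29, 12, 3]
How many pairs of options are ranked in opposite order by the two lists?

10

Assign each item its position (1..7) in the first ordering, then rewrite the second ordering as that position sequence:
positions: 25→1, 29→2, 3→3, 28→4, 12→5, 24→6, 8→7
second ordering as positions: [1, 4, 7, 6, 2, 5, 3]
Discordant pairs = inversions in this position sequence.
1: 0
4: 2, 3 → 2
7: 6, 2, 5, 3 → 4
6: 2, 5, 3 → 3
2: 0
5: 3 → 1
3: 0
Total: 0 + 2 + 4 + 3 + 0 + 1 + 0 = 10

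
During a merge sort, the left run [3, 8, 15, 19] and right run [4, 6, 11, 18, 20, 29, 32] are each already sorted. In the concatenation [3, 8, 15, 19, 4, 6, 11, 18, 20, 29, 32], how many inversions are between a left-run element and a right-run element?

9

Count, for every r in R, how many entries of L exceed r:
r = 4: 8, 15, 19 → 3
r = 6: 8, 15, 19 → 3
r = 11: 15, 19 → 2
r = 18: 19 → 1
r = 20: none → 0
r = 29: none → 0
r = 32: none → 0
Cross-inversions: 3 + 3 + 2 + 1 + 0 + 0 + 0 = 9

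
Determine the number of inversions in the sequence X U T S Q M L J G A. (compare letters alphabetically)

Count, for each position, how many later elements it exceeds:
X → U, T, S, Q, M, L, J, G, A → 9
U → T, S, Q, M, L, J, G, A → 8
T → S, Q, M, L, J, G, A → 7
S → Q, M, L, J, G, A → 6
Q → M, L, J, G, A → 5
M → L, J, G, A → 4
L → J, G, A → 3
J → G, A → 2
G → A → 1
A → none → 0
Sum: 9 + 8 + 7 + 6 + 5 + 4 + 3 + 2 + 1 + 0 = 45

45 inversions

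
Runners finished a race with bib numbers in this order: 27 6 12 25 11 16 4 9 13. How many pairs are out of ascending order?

For each element, count later entries that are smaller:
27: 8
6: 1
12: 3
25: 5
11: 2
16: 3
4: 0
9: 0
13: 0
Sum: 8 + 1 + 3 + 5 + 2 + 3 + 0 + 0 + 0 = 22

22 out-of-order pairs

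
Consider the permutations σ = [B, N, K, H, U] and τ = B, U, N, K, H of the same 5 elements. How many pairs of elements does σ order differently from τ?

3

Assign each item its position (1..5) in the first ordering, then rewrite the second ordering as that position sequence:
positions: B→1, N→2, K→3, H→4, U→5
second ordering as positions: [1, 5, 2, 3, 4]
Discordant pairs = inversions in this position sequence.
1: 0
5: 2, 3, 4 → 3
2: 0
3: 0
4: 0
Total: 0 + 3 + 0 + 0 + 0 = 3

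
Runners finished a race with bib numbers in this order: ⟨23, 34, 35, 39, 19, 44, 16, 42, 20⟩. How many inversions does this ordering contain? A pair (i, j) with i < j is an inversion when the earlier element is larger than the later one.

17

Element-by-element contributions:
23 → 19, 16, 20 → 3
34 → 19, 16, 20 → 3
35 → 19, 16, 20 → 3
39 → 19, 16, 20 → 3
19 → 16 → 1
44 → 16, 42, 20 → 3
16 → none → 0
42 → 20 → 1
20 → none → 0
Sum: 3 + 3 + 3 + 3 + 1 + 3 + 0 + 1 + 0 = 17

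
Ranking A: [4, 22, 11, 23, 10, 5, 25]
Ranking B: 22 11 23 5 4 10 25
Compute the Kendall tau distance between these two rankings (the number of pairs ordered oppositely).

5 discordant pairs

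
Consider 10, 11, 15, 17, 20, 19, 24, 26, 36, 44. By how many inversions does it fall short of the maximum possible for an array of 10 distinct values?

Maximum inversions for 10 distinct elements is C(10, 2) = 10·9/2 = 45.
Current inversions — for each element, count later smaller elements:
10: 0
11: 0
15: 0
17: 0
20: 1
19: 0
24: 0
26: 0
36: 0
44: 0
Current total: 0 + 0 + 0 + 0 + 1 + 0 + 0 + 0 + 0 + 0 = 1
Shortfall: 45 − 1 = 44

44 inversions short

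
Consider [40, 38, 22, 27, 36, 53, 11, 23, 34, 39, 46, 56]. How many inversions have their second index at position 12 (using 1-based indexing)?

0 such elements

The element at index 12 is 56.
Elements before it: 40, 38, 22, 27, 36, 53, 11, 23, 34, 39, 46
None of them are larger than 56.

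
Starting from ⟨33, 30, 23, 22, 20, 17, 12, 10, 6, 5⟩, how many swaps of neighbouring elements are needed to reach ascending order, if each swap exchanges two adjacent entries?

There are 45 swaps.

Minimum adjacent swaps = number of inversions (each swap of adjacent out-of-order elements removes one inversion and no swap can remove more).
Count inversions — for each element, later elements that are smaller:
33: 30, 23, 22, 20, 17, 12, 10, 6, 5 → 9
30: 23, 22, 20, 17, 12, 10, 6, 5 → 8
23: 22, 20, 17, 12, 10, 6, 5 → 7
22: 20, 17, 12, 10, 6, 5 → 6
20: 17, 12, 10, 6, 5 → 5
17: 12, 10, 6, 5 → 4
12: 10, 6, 5 → 3
10: 6, 5 → 2
6: 5 → 1
5: none → 0
Total inversions: 9 + 8 + 7 + 6 + 5 + 4 + 3 + 2 + 1 + 0 = 45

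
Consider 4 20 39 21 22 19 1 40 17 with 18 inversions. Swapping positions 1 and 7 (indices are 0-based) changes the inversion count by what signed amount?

+7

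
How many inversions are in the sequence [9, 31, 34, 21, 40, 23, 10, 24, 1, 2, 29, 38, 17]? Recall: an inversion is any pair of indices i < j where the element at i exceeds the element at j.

For each element, count later entries that are smaller:
9 → 1, 2 → 2
31 → 21, 23, 10, 24, 1, 2, 29, 17 → 8
34 → 21, 23, 10, 24, 1, 2, 29, 17 → 8
21 → 10, 1, 2, 17 → 4
40 → 23, 10, 24, 1, 2, 29, 38, 17 → 8
23 → 10, 1, 2, 17 → 4
10 → 1, 2 → 2
24 → 1, 2, 17 → 3
1 → none → 0
2 → none → 0
29 → 17 → 1
38 → 17 → 1
17 → none → 0
Sum: 2 + 8 + 8 + 4 + 8 + 4 + 2 + 3 + 0 + 0 + 1 + 1 + 0 = 41

41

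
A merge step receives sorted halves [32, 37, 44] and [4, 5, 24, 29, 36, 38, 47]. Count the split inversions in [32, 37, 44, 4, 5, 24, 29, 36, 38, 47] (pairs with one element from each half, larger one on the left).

15 cross-inversions

Take each right-half value and tally the left-half values above it:
r = 4: 32, 37, 44 → 3
r = 5: 32, 37, 44 → 3
r = 24: 32, 37, 44 → 3
r = 29: 32, 37, 44 → 3
r = 36: 37, 44 → 2
r = 38: 44 → 1
r = 47: none → 0
Cross-inversions: 3 + 3 + 3 + 3 + 2 + 1 + 0 = 15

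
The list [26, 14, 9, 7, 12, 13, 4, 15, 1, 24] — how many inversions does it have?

26

Sweep left to right; for each value list the smaller values that follow it:
26 → 14, 9, 7, 12, 13, 4, 15, 1, 24 → 9
14 → 9, 7, 12, 13, 4, 1 → 6
9 → 7, 4, 1 → 3
7 → 4, 1 → 2
12 → 4, 1 → 2
13 → 4, 1 → 2
4 → 1 → 1
15 → 1 → 1
1 → none → 0
24 → none → 0
Sum: 9 + 6 + 3 + 2 + 2 + 2 + 1 + 1 + 0 + 0 = 26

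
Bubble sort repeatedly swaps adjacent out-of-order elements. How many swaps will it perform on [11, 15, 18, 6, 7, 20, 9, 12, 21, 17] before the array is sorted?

The minimum number of adjacent swaps to sort an array equals its inversion count, since every such swap removes exactly one inversion.
Count inversions — for each element, later elements that are smaller:
11: 6, 7, 9 → 3
15: 6, 7, 9, 12 → 4
18: 6, 7, 9, 12, 17 → 5
6: none → 0
7: none → 0
20: 9, 12, 17 → 3
9: none → 0
12: none → 0
21: 17 → 1
17: none → 0
Total inversions: 3 + 4 + 5 + 0 + 0 + 3 + 0 + 0 + 1 + 0 = 16

Adjacent swaps: 16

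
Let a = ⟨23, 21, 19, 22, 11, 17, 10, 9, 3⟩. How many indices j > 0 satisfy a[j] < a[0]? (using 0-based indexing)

The element at index 0 is 23.
Elements after it: 21, 19, 22, 11, 17, 10, 9, 3
Those smaller than 23: 21, 19, 22, 11, 17, 10, 9, 3

8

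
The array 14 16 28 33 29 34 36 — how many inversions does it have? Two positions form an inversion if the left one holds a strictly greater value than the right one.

Inversions: 1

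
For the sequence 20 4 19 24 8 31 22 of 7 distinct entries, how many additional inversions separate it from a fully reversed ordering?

14 inversions short

Maximum inversions for 7 distinct elements is C(7, 2) = 7·6/2 = 21.
Current inversions — for each element, count later smaller elements:
20: 3
4: 0
19: 1
24: 2
8: 0
31: 1
22: 0
Current total: 3 + 0 + 1 + 2 + 0 + 1 + 0 = 7
Shortfall: 21 − 7 = 14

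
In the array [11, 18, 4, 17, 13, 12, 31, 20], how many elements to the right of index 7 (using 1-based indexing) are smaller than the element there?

1 such element

The element at index 7 is 31.
Elements after it: 20
Those smaller than 31: 20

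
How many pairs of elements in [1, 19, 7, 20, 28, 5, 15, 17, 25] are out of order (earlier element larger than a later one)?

There are 12 out-of-order pairs.

For each element, count later entries that are smaller:
1 → none → 0
19 → 7, 5, 15, 17 → 4
7 → 5 → 1
20 → 5, 15, 17 → 3
28 → 5, 15, 17, 25 → 4
5 → none → 0
15 → none → 0
17 → none → 0
25 → none → 0
Sum: 0 + 4 + 1 + 3 + 4 + 0 + 0 + 0 + 0 = 12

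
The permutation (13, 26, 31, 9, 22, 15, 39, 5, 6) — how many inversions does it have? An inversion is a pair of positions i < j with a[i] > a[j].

22

For each element, count later entries that are smaller:
13: 3
26: 5
31: 5
9: 2
22: 3
15: 2
39: 2
5: 0
6: 0
Sum: 3 + 5 + 5 + 2 + 3 + 2 + 2 + 0 + 0 = 22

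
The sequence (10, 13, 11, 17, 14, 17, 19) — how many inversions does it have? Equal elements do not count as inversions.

2

Out-of-order index pairs (0-indexed):
(1,2): 13 > 11
(3,4): 17 > 14
That's 2 pairs.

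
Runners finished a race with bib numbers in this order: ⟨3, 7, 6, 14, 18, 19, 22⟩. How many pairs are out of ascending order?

1

Listing every pair i<j with a[i]>a[j] (using 0-based positions):
(1,2): 7 > 6
That's 1 pair.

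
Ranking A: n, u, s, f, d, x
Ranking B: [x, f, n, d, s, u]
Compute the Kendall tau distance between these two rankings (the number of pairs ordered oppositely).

There are 11 discordant pairs.

Assign each item its position (1..6) in the first ordering, then rewrite the second ordering as that position sequence:
positions: n→1, u→2, s→3, f→4, d→5, x→6
second ordering as positions: [6, 4, 1, 5, 3, 2]
Discordant pairs = inversions in this position sequence.
6: 4, 1, 5, 3, 2 → 5
4: 1, 3, 2 → 3
1: 0
5: 3, 2 → 2
3: 2 → 1
2: 0
Total: 5 + 3 + 0 + 2 + 1 + 0 = 11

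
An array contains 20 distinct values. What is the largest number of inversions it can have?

A reversed (strictly descending) arrangement makes every pair an inversion, giving C(20, 2) inversions.
C(20, 2) = 20·19/2 = 190

190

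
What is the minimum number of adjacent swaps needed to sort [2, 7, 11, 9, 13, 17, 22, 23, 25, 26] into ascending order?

Each adjacent swap fixes exactly one inversion, so the minimum swap count equals the number of inversions.
Count inversions — for each element, later elements that are smaller:
2: none → 0
7: none → 0
11: 9 → 1
9: none → 0
13: none → 0
17: none → 0
22: none → 0
23: none → 0
25: none → 0
26: none → 0
Total inversions: 0 + 0 + 1 + 0 + 0 + 0 + 0 + 0 + 0 + 0 = 1

1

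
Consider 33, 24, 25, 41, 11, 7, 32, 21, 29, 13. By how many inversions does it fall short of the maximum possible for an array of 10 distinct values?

17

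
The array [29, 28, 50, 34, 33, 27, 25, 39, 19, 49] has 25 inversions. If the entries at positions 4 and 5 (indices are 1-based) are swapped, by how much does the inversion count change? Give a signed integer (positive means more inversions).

-1

Positions 4 and 5 hold 34 and 33; after swapping, the array is [29, 28, 50, 33, 34, 27, 25, 39, 19, 49].
Element-by-element contributions:
29: 4
28: 3
50: 7
33: 3
34: 3
27: 2
25: 1
39: 1
19: 0
49: 0
Sum: 4 + 3 + 7 + 3 + 3 + 2 + 1 + 1 + 0 + 0 = 24
Change: 24 − 25 = -1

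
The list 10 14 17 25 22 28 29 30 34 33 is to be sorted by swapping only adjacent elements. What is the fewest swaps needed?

Minimum adjacent swaps = number of inversions (each swap of adjacent out-of-order elements removes one inversion and no swap can remove more).
Count inversions — for each element, later elements that are smaller:
10: none → 0
14: none → 0
17: none → 0
25: 22 → 1
22: none → 0
28: none → 0
29: none → 0
30: none → 0
34: 33 → 1
33: none → 0
Total inversions: 0 + 0 + 0 + 1 + 0 + 0 + 0 + 0 + 1 + 0 = 2

There are 2 swaps.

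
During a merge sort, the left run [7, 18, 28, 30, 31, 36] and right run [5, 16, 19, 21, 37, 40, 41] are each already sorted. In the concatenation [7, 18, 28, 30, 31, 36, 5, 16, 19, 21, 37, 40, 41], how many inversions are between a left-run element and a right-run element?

Count, for every r in R, how many entries of L exceed r:
r = 5: 7, 18, 28, 30, 31, 36 → 6
r = 16: 18, 28, 30, 31, 36 → 5
r = 19: 28, 30, 31, 36 → 4
r = 21: 28, 30, 31, 36 → 4
r = 37: none → 0
r = 40: none → 0
r = 41: none → 0
Cross-inversions: 6 + 5 + 4 + 4 + 0 + 0 + 0 = 19

19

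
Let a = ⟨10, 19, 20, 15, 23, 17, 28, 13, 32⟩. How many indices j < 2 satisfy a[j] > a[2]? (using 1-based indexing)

0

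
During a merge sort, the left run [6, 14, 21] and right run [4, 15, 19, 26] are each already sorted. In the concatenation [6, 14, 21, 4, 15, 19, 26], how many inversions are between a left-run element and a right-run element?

5

Take each right-half value and tally the left-half values above it:
r = 4: 6, 14, 21 → 3
r = 15: 21 → 1
r = 19: 21 → 1
r = 26: none → 0
Cross-inversions: 3 + 1 + 1 + 0 = 5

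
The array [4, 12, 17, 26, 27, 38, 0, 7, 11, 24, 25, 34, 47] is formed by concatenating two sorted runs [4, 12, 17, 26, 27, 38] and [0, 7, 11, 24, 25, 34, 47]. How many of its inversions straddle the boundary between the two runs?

Take each right-half value and tally the left-half values above it:
r = 0: 4, 12, 17, 26, 27, 38 → 6
r = 7: 12, 17, 26, 27, 38 → 5
r = 11: 12, 17, 26, 27, 38 → 5
r = 24: 26, 27, 38 → 3
r = 25: 26, 27, 38 → 3
r = 34: 38 → 1
r = 47: none → 0
Cross-inversions: 6 + 5 + 5 + 3 + 3 + 1 + 0 = 23

23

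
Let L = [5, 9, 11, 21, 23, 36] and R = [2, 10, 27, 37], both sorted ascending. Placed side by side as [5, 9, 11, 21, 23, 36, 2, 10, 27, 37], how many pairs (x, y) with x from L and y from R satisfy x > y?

For each element r of the right run, count left-run elements greater than r:
r = 2: 5, 9, 11, 21, 23, 36 → 6
r = 10: 11, 21, 23, 36 → 4
r = 27: 36 → 1
r = 37: none → 0
Cross-inversions: 6 + 4 + 1 + 0 = 11

Split inversions: 11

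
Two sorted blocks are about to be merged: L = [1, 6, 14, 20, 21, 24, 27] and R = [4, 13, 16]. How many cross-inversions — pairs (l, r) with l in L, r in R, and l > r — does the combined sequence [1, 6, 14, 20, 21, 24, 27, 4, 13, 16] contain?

15

For each element r of the right run, count left-run elements greater than r:
r = 4: 6, 14, 20, 21, 24, 27 → 6
r = 13: 14, 20, 21, 24, 27 → 5
r = 16: 20, 21, 24, 27 → 4
Cross-inversions: 6 + 5 + 4 = 15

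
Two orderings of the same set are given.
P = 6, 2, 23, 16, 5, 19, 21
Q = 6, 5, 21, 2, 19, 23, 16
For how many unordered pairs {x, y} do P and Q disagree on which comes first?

Assign each item its position (1..7) in the first ordering, then rewrite the second ordering as that position sequence:
positions: 6→1, 2→2, 23→3, 16→4, 5→5, 19→6, 21→7
second ordering as positions: [1, 5, 7, 2, 6, 3, 4]
Discordant pairs = inversions in this position sequence.
1: 0
5: 2, 3, 4 → 3
7: 2, 6, 3, 4 → 4
2: 0
6: 3, 4 → 2
3: 0
4: 0
Total: 0 + 3 + 4 + 0 + 2 + 0 + 0 = 9

9 disagreeing pairs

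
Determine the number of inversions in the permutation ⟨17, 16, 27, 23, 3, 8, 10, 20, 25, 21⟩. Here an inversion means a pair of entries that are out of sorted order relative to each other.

20

Element-by-element contributions:
17: 4
16: 3
27: 7
23: 5
3: 0
8: 0
10: 0
20: 0
25: 1
21: 0
Sum: 4 + 3 + 7 + 5 + 0 + 0 + 0 + 0 + 1 + 0 = 20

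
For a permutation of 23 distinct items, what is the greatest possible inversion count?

253 inversions

A reversed (strictly descending) arrangement makes every pair an inversion, giving C(23, 2) inversions.
C(23, 2) = 23·22/2 = 253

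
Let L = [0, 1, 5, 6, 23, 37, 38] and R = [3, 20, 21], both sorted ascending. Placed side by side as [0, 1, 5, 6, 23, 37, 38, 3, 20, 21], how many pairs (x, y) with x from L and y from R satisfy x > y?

Take each right-half value and tally the left-half values above it:
r = 3: 5, 6, 23, 37, 38 → 5
r = 20: 23, 37, 38 → 3
r = 21: 23, 37, 38 → 3
Cross-inversions: 5 + 3 + 3 = 11

11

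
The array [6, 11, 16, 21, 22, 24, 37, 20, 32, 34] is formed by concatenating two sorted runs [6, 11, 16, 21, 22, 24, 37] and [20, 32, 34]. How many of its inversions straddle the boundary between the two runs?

6

For each element r of the right run, count left-run elements greater than r:
r = 20: 21, 22, 24, 37 → 4
r = 32: 37 → 1
r = 34: 37 → 1
Cross-inversions: 4 + 1 + 1 = 6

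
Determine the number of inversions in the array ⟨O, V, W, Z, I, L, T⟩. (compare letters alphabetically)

Inversions: 11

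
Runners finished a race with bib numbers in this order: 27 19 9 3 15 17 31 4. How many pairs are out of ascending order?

There are 16 out-of-order pairs.

Count, for each position, how many later elements it exceeds:
27 → 19, 9, 3, 15, 17, 4 → 6
19 → 9, 3, 15, 17, 4 → 5
9 → 3, 4 → 2
3 → none → 0
15 → 4 → 1
17 → 4 → 1
31 → 4 → 1
4 → none → 0
Sum: 6 + 5 + 2 + 0 + 1 + 1 + 1 + 0 = 16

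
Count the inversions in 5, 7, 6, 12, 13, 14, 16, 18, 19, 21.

Element-by-element contributions:
5: 0
7: 1
6: 0
12: 0
13: 0
14: 0
16: 0
18: 0
19: 0
21: 0
Sum: 0 + 1 + 0 + 0 + 0 + 0 + 0 + 0 + 0 + 0 = 1

1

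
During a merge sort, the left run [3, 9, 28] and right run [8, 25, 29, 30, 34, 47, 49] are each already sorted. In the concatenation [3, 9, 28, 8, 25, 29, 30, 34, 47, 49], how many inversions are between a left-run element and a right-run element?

3 cross-inversions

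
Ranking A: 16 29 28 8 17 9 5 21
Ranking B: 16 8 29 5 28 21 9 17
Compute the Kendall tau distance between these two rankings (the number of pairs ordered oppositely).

8

Assign each item its position (1..8) in the first ordering, then rewrite the second ordering as that position sequence:
positions: 16→1, 29→2, 28→3, 8→4, 17→5, 9→6, 5→7, 21→8
second ordering as positions: [1, 4, 2, 7, 3, 8, 6, 5]
Discordant pairs = inversions in this position sequence.
1: 0
4: 2, 3 → 2
2: 0
7: 3, 6, 5 → 3
3: 0
8: 6, 5 → 2
6: 5 → 1
5: 0
Total: 0 + 2 + 0 + 3 + 0 + 2 + 1 + 0 = 8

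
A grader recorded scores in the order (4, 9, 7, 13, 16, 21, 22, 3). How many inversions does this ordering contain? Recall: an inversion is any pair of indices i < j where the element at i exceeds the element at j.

8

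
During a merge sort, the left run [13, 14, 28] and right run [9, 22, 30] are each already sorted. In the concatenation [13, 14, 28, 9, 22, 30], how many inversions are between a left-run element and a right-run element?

For each element r of the right run, count left-run elements greater than r:
r = 9: 13, 14, 28 → 3
r = 22: 28 → 1
r = 30: none → 0
Cross-inversions: 3 + 1 + 0 = 4

4 cross-inversions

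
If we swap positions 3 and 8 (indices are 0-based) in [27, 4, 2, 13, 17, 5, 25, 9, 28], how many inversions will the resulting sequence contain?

18

Positions 3 and 8 hold 13 and 28; after swapping, the array is [27, 4, 2, 28, 17, 5, 25, 9, 13].
Count, for each position, how many later elements it exceeds:
27 → 4, 2, 17, 5, 25, 9, 13 → 7
4 → 2 → 1
2 → none → 0
28 → 17, 5, 25, 9, 13 → 5
17 → 5, 9, 13 → 3
5 → none → 0
25 → 9, 13 → 2
9 → none → 0
13 → none → 0
Sum: 7 + 1 + 0 + 5 + 3 + 0 + 2 + 0 + 0 = 18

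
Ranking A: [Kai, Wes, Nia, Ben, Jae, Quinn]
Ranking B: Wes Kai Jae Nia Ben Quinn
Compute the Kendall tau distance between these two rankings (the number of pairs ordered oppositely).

3 discordant pairs

Assign each item its position (1..6) in the first ordering, then rewrite the second ordering as that position sequence:
positions: Kai→1, Wes→2, Nia→3, Ben→4, Jae→5, Quinn→6
second ordering as positions: [2, 1, 5, 3, 4, 6]
Discordant pairs = inversions in this position sequence.
2: 1 → 1
1: 0
5: 3, 4 → 2
3: 0
4: 0
6: 0
Total: 1 + 0 + 2 + 0 + 0 + 0 = 3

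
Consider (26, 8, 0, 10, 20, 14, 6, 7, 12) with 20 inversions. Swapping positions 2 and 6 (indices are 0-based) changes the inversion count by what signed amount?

Positions 2 and 6 hold 0 and 6; after swapping, the array is [26, 8, 6, 10, 20, 14, 0, 7, 12].
For each element, count later entries that are smaller:
26: 8
8: 3
6: 1
10: 2
20: 4
14: 3
0: 0
7: 0
12: 0
Sum: 8 + 3 + 1 + 2 + 4 + 3 + 0 + 0 + 0 = 21
Change: 21 − 20 = +1

+1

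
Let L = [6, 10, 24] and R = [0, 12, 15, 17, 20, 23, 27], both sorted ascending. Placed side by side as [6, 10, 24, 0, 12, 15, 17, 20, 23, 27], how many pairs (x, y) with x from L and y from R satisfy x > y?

Count, for every r in R, how many entries of L exceed r:
r = 0: 6, 10, 24 → 3
r = 12: 24 → 1
r = 15: 24 → 1
r = 17: 24 → 1
r = 20: 24 → 1
r = 23: 24 → 1
r = 27: none → 0
Cross-inversions: 3 + 1 + 1 + 1 + 1 + 1 + 0 = 8

8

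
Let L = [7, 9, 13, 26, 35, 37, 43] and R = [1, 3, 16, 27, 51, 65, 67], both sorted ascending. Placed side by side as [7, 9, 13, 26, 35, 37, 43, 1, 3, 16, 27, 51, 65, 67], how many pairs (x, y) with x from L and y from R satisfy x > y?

Count, for every r in R, how many entries of L exceed r:
r = 1: 7, 9, 13, 26, 35, 37, 43 → 7
r = 3: 7, 9, 13, 26, 35, 37, 43 → 7
r = 16: 26, 35, 37, 43 → 4
r = 27: 35, 37, 43 → 3
r = 51: none → 0
r = 65: none → 0
r = 67: none → 0
Cross-inversions: 7 + 7 + 4 + 3 + 0 + 0 + 0 = 21

Cross-inversions: 21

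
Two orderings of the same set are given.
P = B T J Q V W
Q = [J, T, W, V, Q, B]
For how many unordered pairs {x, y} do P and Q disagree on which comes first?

There are 9 disagreeing pairs.

Assign each item its position (1..6) in the first ordering, then rewrite the second ordering as that position sequence:
positions: B→1, T→2, J→3, Q→4, V→5, W→6
second ordering as positions: [3, 2, 6, 5, 4, 1]
Discordant pairs = inversions in this position sequence.
3: 2, 1 → 2
2: 1 → 1
6: 5, 4, 1 → 3
5: 4, 1 → 2
4: 1 → 1
1: 0
Total: 2 + 1 + 3 + 2 + 1 + 0 = 9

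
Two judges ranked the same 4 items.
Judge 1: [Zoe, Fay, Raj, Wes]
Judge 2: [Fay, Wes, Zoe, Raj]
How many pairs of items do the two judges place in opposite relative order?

3

Assign each item its position (1..4) in the first ordering, then rewrite the second ordering as that position sequence:
positions: Zoe→1, Fay→2, Raj→3, Wes→4
second ordering as positions: [2, 4, 1, 3]
Discordant pairs = inversions in this position sequence.
2: 1 → 1
4: 1, 3 → 2
1: 0
3: 0
Total: 1 + 2 + 0 + 0 = 3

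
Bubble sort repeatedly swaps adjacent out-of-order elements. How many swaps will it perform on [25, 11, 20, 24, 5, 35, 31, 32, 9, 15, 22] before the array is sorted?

The minimum number of adjacent swaps to sort an array equals its inversion count, since every such swap removes exactly one inversion.
Count inversions — for each element, later elements that are smaller:
25: 11, 20, 24, 5, 9, 15, 22 → 7
11: 5, 9 → 2
20: 5, 9, 15 → 3
24: 5, 9, 15, 22 → 4
5: none → 0
35: 31, 32, 9, 15, 22 → 5
31: 9, 15, 22 → 3
32: 9, 15, 22 → 3
9: none → 0
15: none → 0
22: none → 0
Total inversions: 7 + 2 + 3 + 4 + 0 + 5 + 3 + 3 + 0 + 0 + 0 = 27

27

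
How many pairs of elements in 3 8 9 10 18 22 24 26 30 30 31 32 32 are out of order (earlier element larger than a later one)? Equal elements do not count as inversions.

Inversions: 0

For each element, count later entries that are smaller:
3: 0
8: 0
9: 0
10: 0
18: 0
22: 0
24: 0
26: 0
30: 0
30: 0
31: 0
32: 0
32: 0
Sum: 0 + 0 + 0 + 0 + 0 + 0 + 0 + 0 + 0 + 0 + 0 + 0 + 0 = 0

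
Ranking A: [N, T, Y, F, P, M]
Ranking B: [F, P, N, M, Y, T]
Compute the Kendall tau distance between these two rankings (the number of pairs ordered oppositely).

Assign each item its position (1..6) in the first ordering, then rewrite the second ordering as that position sequence:
positions: N→1, T→2, Y→3, F→4, P→5, M→6
second ordering as positions: [4, 5, 1, 6, 3, 2]
Discordant pairs = inversions in this position sequence.
4: 1, 3, 2 → 3
5: 1, 3, 2 → 3
1: 0
6: 3, 2 → 2
3: 2 → 1
2: 0
Total: 3 + 3 + 0 + 2 + 1 + 0 = 9

Discordant pairs: 9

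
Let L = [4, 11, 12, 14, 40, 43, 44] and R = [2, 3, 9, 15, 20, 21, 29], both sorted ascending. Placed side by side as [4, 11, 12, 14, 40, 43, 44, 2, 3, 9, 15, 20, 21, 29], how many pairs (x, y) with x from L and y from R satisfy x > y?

Cross-inversions: 32

Count, for every r in R, how many entries of L exceed r:
r = 2: 4, 11, 12, 14, 40, 43, 44 → 7
r = 3: 4, 11, 12, 14, 40, 43, 44 → 7
r = 9: 11, 12, 14, 40, 43, 44 → 6
r = 15: 40, 43, 44 → 3
r = 20: 40, 43, 44 → 3
r = 21: 40, 43, 44 → 3
r = 29: 40, 43, 44 → 3
Cross-inversions: 7 + 7 + 6 + 3 + 3 + 3 + 3 = 32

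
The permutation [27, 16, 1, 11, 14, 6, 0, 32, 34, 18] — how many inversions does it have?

20

For each element, count later entries that are smaller:
27 → 16, 1, 11, 14, 6, 0, 18 → 7
16 → 1, 11, 14, 6, 0 → 5
1 → 0 → 1
11 → 6, 0 → 2
14 → 6, 0 → 2
6 → 0 → 1
0 → none → 0
32 → 18 → 1
34 → 18 → 1
18 → none → 0
Sum: 7 + 5 + 1 + 2 + 2 + 1 + 0 + 1 + 1 + 0 = 20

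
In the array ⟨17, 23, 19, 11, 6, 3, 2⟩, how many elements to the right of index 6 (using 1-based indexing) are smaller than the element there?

1 such element

The element at index 6 is 3.
Elements after it: 2
Those smaller than 3: 2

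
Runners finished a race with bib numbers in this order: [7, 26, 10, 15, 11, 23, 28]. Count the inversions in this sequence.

5

Out-of-order index pairs (0-indexed):
(1,2): 26 > 10
(1,3): 26 > 15
(1,4): 26 > 11
(1,5): 26 > 23
(3,4): 15 > 11
That's 5 pairs.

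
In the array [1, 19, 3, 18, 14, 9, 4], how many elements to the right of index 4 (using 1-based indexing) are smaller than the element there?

The element at index 4 is 18.
Elements after it: 14, 9, 4
Those smaller than 18: 14, 9, 4

3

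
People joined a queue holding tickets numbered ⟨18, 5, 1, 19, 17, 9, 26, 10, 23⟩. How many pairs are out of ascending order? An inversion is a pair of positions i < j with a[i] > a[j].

13

Element-by-element contributions:
18: 5
5: 1
1: 0
19: 3
17: 2
9: 0
26: 2
10: 0
23: 0
Sum: 5 + 1 + 0 + 3 + 2 + 0 + 2 + 0 + 0 = 13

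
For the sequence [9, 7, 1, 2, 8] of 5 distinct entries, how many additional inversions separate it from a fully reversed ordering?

Maximum inversions for 5 distinct elements is C(5, 2) = 5·4/2 = 10.
Current inversions — for each element, count later smaller elements:
9: 4
7: 2
1: 0
2: 0
8: 0
Current total: 4 + 2 + 0 + 0 + 0 = 6
Shortfall: 10 − 6 = 4

4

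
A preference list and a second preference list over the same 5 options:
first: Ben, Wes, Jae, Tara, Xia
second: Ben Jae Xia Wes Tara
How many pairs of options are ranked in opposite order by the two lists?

Assign each item its position (1..5) in the first ordering, then rewrite the second ordering as that position sequence:
positions: Ben→1, Wes→2, Jae→3, Tara→4, Xia→5
second ordering as positions: [1, 3, 5, 2, 4]
Discordant pairs = inversions in this position sequence.
1: 0
3: 2 → 1
5: 2, 4 → 2
2: 0
4: 0
Total: 0 + 1 + 2 + 0 + 0 = 3

There are 3 pairs.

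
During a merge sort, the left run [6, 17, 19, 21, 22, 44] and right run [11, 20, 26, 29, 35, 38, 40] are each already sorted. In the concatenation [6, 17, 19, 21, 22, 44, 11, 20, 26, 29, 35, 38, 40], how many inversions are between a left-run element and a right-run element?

For each element r of the right run, count left-run elements greater than r:
r = 11: 17, 19, 21, 22, 44 → 5
r = 20: 21, 22, 44 → 3
r = 26: 44 → 1
r = 29: 44 → 1
r = 35: 44 → 1
r = 38: 44 → 1
r = 40: 44 → 1
Cross-inversions: 5 + 3 + 1 + 1 + 1 + 1 + 1 = 13

There are 13 cross-inversions.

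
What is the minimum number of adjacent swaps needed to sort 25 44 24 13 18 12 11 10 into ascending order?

Minimum adjacent swaps = number of inversions (each swap of adjacent out-of-order elements removes one inversion and no swap can remove more).
Count inversions — for each element, later elements that are smaller:
25: 24, 13, 18, 12, 11, 10 → 6
44: 24, 13, 18, 12, 11, 10 → 6
24: 13, 18, 12, 11, 10 → 5
13: 12, 11, 10 → 3
18: 12, 11, 10 → 3
12: 11, 10 → 2
11: 10 → 1
10: none → 0
Total inversions: 6 + 6 + 5 + 3 + 3 + 2 + 1 + 0 = 26

26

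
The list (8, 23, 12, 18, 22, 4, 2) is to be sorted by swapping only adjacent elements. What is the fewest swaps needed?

Minimum adjacent swaps = number of inversions (each swap of adjacent out-of-order elements removes one inversion and no swap can remove more).
Count inversions — for each element, later elements that are smaller:
8: 4, 2 → 2
23: 12, 18, 22, 4, 2 → 5
12: 4, 2 → 2
18: 4, 2 → 2
22: 4, 2 → 2
4: 2 → 1
2: none → 0
Total inversions: 2 + 5 + 2 + 2 + 2 + 1 + 0 = 14

14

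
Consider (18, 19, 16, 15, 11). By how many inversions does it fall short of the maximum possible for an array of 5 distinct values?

1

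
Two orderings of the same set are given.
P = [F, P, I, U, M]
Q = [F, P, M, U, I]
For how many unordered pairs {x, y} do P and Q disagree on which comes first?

Assign each item its position (1..5) in the first ordering, then rewrite the second ordering as that position sequence:
positions: F→1, P→2, I→3, U→4, M→5
second ordering as positions: [1, 2, 5, 4, 3]
Discordant pairs = inversions in this position sequence.
1: 0
2: 0
5: 4, 3 → 2
4: 3 → 1
3: 0
Total: 0 + 0 + 2 + 1 + 0 = 3

3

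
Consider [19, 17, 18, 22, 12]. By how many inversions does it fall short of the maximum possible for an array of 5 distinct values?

Maximum inversions for 5 distinct elements is C(5, 2) = 5·4/2 = 10.
Current inversions — for each element, count later smaller elements:
19: 3
17: 1
18: 1
22: 1
12: 0
Current total: 3 + 1 + 1 + 1 + 0 = 6
Shortfall: 10 − 6 = 4

4 inversions short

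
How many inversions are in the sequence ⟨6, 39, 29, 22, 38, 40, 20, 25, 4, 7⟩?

Sweep left to right; for each value list the smaller values that follow it:
6 → 4 → 1
39 → 29, 22, 38, 20, 25, 4, 7 → 7
29 → 22, 20, 25, 4, 7 → 5
22 → 20, 4, 7 → 3
38 → 20, 25, 4, 7 → 4
40 → 20, 25, 4, 7 → 4
20 → 4, 7 → 2
25 → 4, 7 → 2
4 → none → 0
7 → none → 0
Sum: 1 + 7 + 5 + 3 + 4 + 4 + 2 + 2 + 0 + 0 = 28

28 out-of-order pairs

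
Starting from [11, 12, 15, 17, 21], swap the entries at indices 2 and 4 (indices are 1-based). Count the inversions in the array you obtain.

3 inversions

Positions 2 and 4 hold 12 and 17; after swapping, the array is [11, 17, 15, 12, 21].
Count, for each position, how many later elements it exceeds:
11: 0
17: 2
15: 1
12: 0
21: 0
Sum: 0 + 2 + 1 + 0 + 0 = 3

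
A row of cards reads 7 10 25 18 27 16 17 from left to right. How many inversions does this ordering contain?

7

Sweep left to right; for each value list the smaller values that follow it:
7 → none → 0
10 → none → 0
25 → 18, 16, 17 → 3
18 → 16, 17 → 2
27 → 16, 17 → 2
16 → none → 0
17 → none → 0
Sum: 0 + 0 + 3 + 2 + 2 + 0 + 0 = 7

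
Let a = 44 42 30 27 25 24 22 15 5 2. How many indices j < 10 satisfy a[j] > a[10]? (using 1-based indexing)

9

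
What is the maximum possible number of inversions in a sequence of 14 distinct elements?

Inversions: 91

A reversed (strictly descending) arrangement makes every pair an inversion, giving C(14, 2) inversions.
C(14, 2) = 14·13/2 = 91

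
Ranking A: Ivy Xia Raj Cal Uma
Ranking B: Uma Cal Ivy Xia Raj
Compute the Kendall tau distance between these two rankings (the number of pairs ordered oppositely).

Assign each item its position (1..5) in the first ordering, then rewrite the second ordering as that position sequence:
positions: Ivy→1, Xia→2, Raj→3, Cal→4, Uma→5
second ordering as positions: [5, 4, 1, 2, 3]
Discordant pairs = inversions in this position sequence.
5: 4, 1, 2, 3 → 4
4: 1, 2, 3 → 3
1: 0
2: 0
3: 0
Total: 4 + 3 + 0 + 0 + 0 = 7

7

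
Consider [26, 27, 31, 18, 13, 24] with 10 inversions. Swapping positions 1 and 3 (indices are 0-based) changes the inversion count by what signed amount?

Positions 1 and 3 hold 27 and 18; after swapping, the array is [26, 18, 31, 27, 13, 24].
Count, for each position, how many later elements it exceeds:
26: 3
18: 1
31: 3
27: 2
13: 0
24: 0
Sum: 3 + 1 + 3 + 2 + 0 + 0 = 9
Change: 9 − 10 = -1

-1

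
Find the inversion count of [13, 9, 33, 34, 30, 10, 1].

13

For each element, count later entries that are smaller:
13 → 9, 10, 1 → 3
9 → 1 → 1
33 → 30, 10, 1 → 3
34 → 30, 10, 1 → 3
30 → 10, 1 → 2
10 → 1 → 1
1 → none → 0
Sum: 3 + 1 + 3 + 3 + 2 + 1 + 0 = 13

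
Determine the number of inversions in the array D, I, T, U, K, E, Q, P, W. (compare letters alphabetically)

Sweep left to right; for each value list the smaller values that follow it:
D → none → 0
I → E → 1
T → K, E, Q, P → 4
U → K, E, Q, P → 4
K → E → 1
E → none → 0
Q → P → 1
P → none → 0
W → none → 0
Sum: 0 + 1 + 4 + 4 + 1 + 0 + 1 + 0 + 0 = 11

Inversions: 11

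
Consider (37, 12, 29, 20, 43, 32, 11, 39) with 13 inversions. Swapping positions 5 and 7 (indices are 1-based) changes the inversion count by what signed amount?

-3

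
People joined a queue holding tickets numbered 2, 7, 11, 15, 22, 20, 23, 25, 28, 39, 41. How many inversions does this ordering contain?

1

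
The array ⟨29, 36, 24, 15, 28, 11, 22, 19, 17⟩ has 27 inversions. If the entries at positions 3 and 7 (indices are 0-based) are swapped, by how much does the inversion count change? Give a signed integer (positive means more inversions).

Positions 3 and 7 hold 15 and 19; after swapping, the array is [29, 36, 24, 19, 28, 11, 22, 15, 17].
Element-by-element contributions:
29 → 24, 19, 28, 11, 22, 15, 17 → 7
36 → 24, 19, 28, 11, 22, 15, 17 → 7
24 → 19, 11, 22, 15, 17 → 5
19 → 11, 15, 17 → 3
28 → 11, 22, 15, 17 → 4
11 → none → 0
22 → 15, 17 → 2
15 → none → 0
17 → none → 0
Sum: 7 + 7 + 5 + 3 + 4 + 0 + 2 + 0 + 0 = 28
Change: 28 − 27 = +1

+1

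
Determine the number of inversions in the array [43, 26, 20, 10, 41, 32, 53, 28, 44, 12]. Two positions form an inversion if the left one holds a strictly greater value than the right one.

Sweep left to right; for each value list the smaller values that follow it:
43 → 26, 20, 10, 41, 32, 28, 12 → 7
26 → 20, 10, 12 → 3
20 → 10, 12 → 2
10 → none → 0
41 → 32, 28, 12 → 3
32 → 28, 12 → 2
53 → 28, 44, 12 → 3
28 → 12 → 1
44 → 12 → 1
12 → none → 0
Sum: 7 + 3 + 2 + 0 + 3 + 2 + 3 + 1 + 1 + 0 = 22

22 inversions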